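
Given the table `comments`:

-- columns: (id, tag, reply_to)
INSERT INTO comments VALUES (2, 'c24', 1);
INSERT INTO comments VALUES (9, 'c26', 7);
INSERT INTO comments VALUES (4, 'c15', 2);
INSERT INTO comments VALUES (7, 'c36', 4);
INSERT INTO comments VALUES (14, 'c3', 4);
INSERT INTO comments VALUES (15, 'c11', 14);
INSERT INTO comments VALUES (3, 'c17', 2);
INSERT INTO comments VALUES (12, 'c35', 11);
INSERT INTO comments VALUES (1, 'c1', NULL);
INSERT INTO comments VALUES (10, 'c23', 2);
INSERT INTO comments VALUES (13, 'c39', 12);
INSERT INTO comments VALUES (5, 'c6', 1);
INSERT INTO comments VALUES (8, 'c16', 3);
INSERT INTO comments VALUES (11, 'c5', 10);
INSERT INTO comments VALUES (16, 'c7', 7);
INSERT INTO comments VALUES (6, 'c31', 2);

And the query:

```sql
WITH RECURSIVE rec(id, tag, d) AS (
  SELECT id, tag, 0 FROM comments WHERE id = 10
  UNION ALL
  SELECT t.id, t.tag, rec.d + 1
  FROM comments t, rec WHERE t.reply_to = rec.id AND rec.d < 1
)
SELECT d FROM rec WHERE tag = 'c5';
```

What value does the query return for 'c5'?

1

Base: id=10 (c23) at d 0.
Iteration 1: rows with reply_to in {10} -> c5 (id 11, d 1).
Iteration 2: d < 1 fails for all current rows; recursion stops.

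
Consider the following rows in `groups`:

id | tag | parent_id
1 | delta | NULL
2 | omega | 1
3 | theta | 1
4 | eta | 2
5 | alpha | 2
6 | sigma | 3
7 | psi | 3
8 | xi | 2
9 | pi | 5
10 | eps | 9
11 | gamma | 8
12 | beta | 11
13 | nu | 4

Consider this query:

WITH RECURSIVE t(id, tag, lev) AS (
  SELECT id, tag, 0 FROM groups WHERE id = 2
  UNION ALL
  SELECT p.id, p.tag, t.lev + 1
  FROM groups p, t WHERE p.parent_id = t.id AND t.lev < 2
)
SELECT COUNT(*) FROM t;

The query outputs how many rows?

Base: id=2 (omega) at lev 0.
Iteration 1: rows with parent_id in {2} -> eta (id 4, lev 1), alpha (id 5, lev 1), xi (id 8, lev 1).
Iteration 2: rows with parent_id in {4,5,8} -> pi (id 9, lev 2), gamma (id 11, lev 2), nu (id 13, lev 2).
Iteration 3: lev < 2 fails for all current rows; recursion stops.
Total rows emitted: 7.

7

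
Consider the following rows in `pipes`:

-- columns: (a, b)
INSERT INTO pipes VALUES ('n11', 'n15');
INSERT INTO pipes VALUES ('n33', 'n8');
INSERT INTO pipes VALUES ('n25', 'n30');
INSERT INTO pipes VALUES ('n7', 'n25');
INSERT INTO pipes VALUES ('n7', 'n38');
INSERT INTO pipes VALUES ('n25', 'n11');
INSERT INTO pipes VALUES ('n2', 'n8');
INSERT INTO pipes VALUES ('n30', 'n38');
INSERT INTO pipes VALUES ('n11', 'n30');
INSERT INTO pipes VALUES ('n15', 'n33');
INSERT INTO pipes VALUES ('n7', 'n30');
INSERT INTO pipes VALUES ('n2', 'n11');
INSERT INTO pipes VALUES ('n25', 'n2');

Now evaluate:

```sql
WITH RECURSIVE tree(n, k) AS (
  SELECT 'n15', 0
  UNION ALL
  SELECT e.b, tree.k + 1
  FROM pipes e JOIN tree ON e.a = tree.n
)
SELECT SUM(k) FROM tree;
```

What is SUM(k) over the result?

Base: (n15, k=0).
Iteration 1: edges from {n15} -> (n33, k=1).
Iteration 2: edges from {n33} -> (n8, k=2).
Iteration 3: no outgoing edges from {n8}; recursion stops.
SUM(k) = 0 + 1 + 2 = 3.

3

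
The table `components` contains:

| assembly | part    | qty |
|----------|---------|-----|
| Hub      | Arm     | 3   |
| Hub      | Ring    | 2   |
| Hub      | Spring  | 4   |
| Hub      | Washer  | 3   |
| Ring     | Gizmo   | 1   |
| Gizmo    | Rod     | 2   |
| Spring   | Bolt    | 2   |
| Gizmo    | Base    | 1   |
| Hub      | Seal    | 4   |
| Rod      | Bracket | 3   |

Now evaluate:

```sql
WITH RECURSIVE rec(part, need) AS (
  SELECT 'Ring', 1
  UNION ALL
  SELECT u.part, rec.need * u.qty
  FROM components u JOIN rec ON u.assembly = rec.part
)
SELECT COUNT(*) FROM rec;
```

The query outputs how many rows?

Base: (Ring, need=1).
Iteration 1: components of {Ring} -> Gizmo = 1*1 = 1.
Iteration 2: components of {Gizmo} -> Base = 1*1 = 1, Rod = 1*2 = 2.
Iteration 3: components of {Base,Rod} -> Bracket = 2*3 = 6.
Iteration 4: no further components; recursion stops.
Total rows emitted: 5.

5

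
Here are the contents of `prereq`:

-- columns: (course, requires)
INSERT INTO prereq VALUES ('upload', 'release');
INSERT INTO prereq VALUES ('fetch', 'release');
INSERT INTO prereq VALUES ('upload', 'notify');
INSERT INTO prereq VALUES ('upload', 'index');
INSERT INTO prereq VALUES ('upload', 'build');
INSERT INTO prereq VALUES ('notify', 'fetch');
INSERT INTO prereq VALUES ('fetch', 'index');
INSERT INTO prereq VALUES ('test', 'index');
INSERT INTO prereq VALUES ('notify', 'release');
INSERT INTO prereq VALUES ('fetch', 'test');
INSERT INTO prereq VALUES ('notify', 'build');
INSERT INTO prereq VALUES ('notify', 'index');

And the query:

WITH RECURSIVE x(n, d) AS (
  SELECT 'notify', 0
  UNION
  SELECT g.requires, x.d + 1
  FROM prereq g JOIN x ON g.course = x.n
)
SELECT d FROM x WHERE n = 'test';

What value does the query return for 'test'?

Base: (notify, d=0).
Iteration 1: edges from {notify} -> (build, d=1), (fetch, d=1), (index, d=1), (release, d=1).
Iteration 2: edges from {build,fetch,index,release} -> (index, d=2), (release, d=2), (test, d=2).
Iteration 3: edges from {index,release,test} -> (index, d=3).
Iteration 4: no outgoing edges from {index}; recursion stops.

2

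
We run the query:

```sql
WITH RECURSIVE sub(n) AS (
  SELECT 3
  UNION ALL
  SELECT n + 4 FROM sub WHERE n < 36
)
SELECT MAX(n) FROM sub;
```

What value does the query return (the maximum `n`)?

39

Base: n=3.
Iteration 1: 3 < 36 holds -> n = 3 + 4 = 7.
Iteration 2: 7 < 36 holds -> n = 7 + 4 = 11.
Iteration 3: 11 < 36 holds -> n = 11 + 4 = 15.
Iteration 4: 15 < 36 holds -> n = 15 + 4 = 19.
Iteration 5: 19 < 36 holds -> n = 19 + 4 = 23.
Iteration 6: 23 < 36 holds -> n = 23 + 4 = 27.
Iteration 7: 27 < 36 holds -> n = 27 + 4 = 31.
Iteration 8: 31 < 36 holds -> n = 31 + 4 = 35.
Iteration 9: 35 < 36 holds -> n = 35 + 4 = 39.
Iteration 10: 39 < 36 fails; recursion stops.
n values: 3, 7, 11, 15, 19, 23, 27, 31, 35, 39; the maximum is 39.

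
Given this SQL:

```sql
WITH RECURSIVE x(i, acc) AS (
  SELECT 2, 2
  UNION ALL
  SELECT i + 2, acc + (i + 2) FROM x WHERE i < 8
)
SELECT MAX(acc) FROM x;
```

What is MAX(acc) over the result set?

20

Base: i=2, acc=2.
Iteration 1: 2 < 8 holds -> i = 2 + 2 = 4, acc = 2 + 4 = 6.
Iteration 2: 4 < 8 holds -> i = 4 + 2 = 6, acc = 6 + 6 = 12.
Iteration 3: 6 < 8 holds -> i = 6 + 2 = 8, acc = 12 + 8 = 20.
Iteration 4: 8 < 8 fails; recursion stops.
acc values: 2, 6, 12, 20; the maximum is 20.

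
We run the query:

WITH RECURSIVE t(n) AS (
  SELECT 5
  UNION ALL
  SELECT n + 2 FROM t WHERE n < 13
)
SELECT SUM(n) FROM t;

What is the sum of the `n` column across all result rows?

45

Base: n=5.
Iteration 1: 5 < 13 holds -> n = 5 + 2 = 7.
Iteration 2: 7 < 13 holds -> n = 7 + 2 = 9.
Iteration 3: 9 < 13 holds -> n = 9 + 2 = 11.
Iteration 4: 11 < 13 holds -> n = 11 + 2 = 13.
Iteration 5: 13 < 13 fails; recursion stops.
SUM(n) = 5 + 7 + 9 + 11 + 13 = 45.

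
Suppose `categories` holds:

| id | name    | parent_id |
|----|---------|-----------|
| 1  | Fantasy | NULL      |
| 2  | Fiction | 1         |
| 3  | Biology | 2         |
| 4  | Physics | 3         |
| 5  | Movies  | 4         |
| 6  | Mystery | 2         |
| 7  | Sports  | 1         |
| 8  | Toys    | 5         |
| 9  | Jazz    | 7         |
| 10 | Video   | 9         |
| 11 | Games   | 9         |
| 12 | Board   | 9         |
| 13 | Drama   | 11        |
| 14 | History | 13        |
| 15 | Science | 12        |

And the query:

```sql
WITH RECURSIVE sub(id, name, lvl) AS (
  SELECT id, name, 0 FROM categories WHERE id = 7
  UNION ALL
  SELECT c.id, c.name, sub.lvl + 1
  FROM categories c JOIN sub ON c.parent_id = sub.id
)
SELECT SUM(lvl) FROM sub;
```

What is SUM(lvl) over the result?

17

Base: id=7 (Sports) at lvl 0.
Iteration 1: rows with parent_id in {7} -> Jazz (id 9, lvl 1).
Iteration 2: rows with parent_id in {9} -> Video (id 10, lvl 2), Games (id 11, lvl 2), Board (id 12, lvl 2).
Iteration 3: rows with parent_id in {10,11,12} -> Drama (id 13, lvl 3), Science (id 15, lvl 3).
Iteration 4: rows with parent_id in {13,15} -> History (id 14, lvl 4).
Iteration 5: no rows with parent_id in {14}; recursion stops.
SUM(lvl) = 0 + 1 + 2 + 2 + 2 + 3 + 3 + 4 = 17.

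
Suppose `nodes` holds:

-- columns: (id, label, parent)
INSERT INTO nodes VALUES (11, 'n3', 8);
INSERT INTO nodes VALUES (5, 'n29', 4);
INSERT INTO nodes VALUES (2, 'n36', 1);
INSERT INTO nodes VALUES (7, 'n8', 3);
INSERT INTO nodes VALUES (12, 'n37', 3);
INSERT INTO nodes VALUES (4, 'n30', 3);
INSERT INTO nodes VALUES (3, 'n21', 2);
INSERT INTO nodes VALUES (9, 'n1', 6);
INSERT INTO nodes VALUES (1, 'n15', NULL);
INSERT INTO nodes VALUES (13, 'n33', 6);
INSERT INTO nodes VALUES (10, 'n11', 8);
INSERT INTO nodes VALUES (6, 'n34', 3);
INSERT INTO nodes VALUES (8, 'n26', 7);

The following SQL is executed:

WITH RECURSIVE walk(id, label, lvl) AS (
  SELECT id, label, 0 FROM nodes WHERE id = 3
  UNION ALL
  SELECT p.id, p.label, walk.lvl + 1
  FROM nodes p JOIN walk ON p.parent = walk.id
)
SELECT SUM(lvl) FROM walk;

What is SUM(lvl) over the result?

Base: id=3 (n21) at lvl 0.
Iteration 1: rows with parent in {3} -> n30 (id 4, lvl 1), n34 (id 6, lvl 1), n8 (id 7, lvl 1), n37 (id 12, lvl 1).
Iteration 2: rows with parent in {4,6,7,12} -> n29 (id 5, lvl 2), n26 (id 8, lvl 2), n1 (id 9, lvl 2), n33 (id 13, lvl 2).
Iteration 3: rows with parent in {5,8,9,13} -> n11 (id 10, lvl 3), n3 (id 11, lvl 3).
Iteration 4: no rows with parent in {10,11}; recursion stops.
SUM(lvl) = 0 + 1 + 1 + 1 + 1 + 2 + 2 + 2 + 2 + 3 + 3 = 18.

18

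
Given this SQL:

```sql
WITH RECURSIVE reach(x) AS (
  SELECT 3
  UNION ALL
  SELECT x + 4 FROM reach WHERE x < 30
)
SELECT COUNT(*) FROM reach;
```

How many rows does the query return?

Base: x=3.
Iteration 1: 3 < 30 holds -> x = 3 + 4 = 7.
Iteration 2: 7 < 30 holds -> x = 7 + 4 = 11.
Iteration 3: 11 < 30 holds -> x = 11 + 4 = 15.
Iteration 4: 15 < 30 holds -> x = 15 + 4 = 19.
Iteration 5: 19 < 30 holds -> x = 19 + 4 = 23.
Iteration 6: 23 < 30 holds -> x = 23 + 4 = 27.
Iteration 7: 27 < 30 holds -> x = 27 + 4 = 31.
Iteration 8: 31 < 30 fails; recursion stops.
Total rows emitted: 8.

8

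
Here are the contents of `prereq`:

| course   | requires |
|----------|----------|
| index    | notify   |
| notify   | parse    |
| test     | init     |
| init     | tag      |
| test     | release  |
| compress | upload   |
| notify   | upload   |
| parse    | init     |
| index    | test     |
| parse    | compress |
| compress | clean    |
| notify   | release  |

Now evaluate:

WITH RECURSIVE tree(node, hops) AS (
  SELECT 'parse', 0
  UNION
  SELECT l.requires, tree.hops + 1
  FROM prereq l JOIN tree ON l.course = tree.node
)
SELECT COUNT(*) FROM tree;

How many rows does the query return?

Base: (parse, hops=0).
Iteration 1: edges from {parse} -> (compress, hops=1), (init, hops=1).
Iteration 2: edges from {compress,init} -> (clean, hops=2), (tag, hops=2), (upload, hops=2).
Iteration 3: no outgoing edges from {clean,tag,upload}; recursion stops.
Total rows emitted: 6.

6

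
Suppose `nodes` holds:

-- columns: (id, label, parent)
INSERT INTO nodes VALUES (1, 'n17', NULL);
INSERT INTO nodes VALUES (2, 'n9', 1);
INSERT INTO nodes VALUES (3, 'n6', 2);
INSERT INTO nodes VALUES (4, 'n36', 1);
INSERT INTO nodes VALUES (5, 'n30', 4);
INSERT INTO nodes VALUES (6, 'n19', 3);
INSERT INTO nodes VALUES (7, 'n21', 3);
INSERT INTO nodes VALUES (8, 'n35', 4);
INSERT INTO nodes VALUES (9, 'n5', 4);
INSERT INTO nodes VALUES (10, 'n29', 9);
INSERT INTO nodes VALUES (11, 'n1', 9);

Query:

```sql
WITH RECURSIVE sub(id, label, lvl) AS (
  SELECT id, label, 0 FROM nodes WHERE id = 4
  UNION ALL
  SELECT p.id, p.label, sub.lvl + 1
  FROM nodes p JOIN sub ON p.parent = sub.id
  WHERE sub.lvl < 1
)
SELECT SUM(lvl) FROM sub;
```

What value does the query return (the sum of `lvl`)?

3

Base: id=4 (n36) at lvl 0.
Iteration 1: rows with parent in {4} -> n30 (id 5, lvl 1), n35 (id 8, lvl 1), n5 (id 9, lvl 1).
Iteration 2: lvl < 1 fails for all current rows; recursion stops.
SUM(lvl) = 0 + 1 + 1 + 1 = 3.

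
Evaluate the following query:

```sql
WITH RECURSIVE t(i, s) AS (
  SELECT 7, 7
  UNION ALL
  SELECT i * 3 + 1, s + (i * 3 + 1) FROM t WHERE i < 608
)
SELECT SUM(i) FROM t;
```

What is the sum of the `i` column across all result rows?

2727

Base: i=7, s=7.
Iteration 1: 7 < 608 holds -> i = 7 * 3 + 1 = 22, s = 7 + 22 = 29.
Iteration 2: 22 < 608 holds -> i = 22 * 3 + 1 = 67, s = 29 + 67 = 96.
Iteration 3: 67 < 608 holds -> i = 67 * 3 + 1 = 202, s = 96 + 202 = 298.
Iteration 4: 202 < 608 holds -> i = 202 * 3 + 1 = 607, s = 298 + 607 = 905.
Iteration 5: 607 < 608 holds -> i = 607 * 3 + 1 = 1822, s = 905 + 1822 = 2727.
Iteration 6: 1822 < 608 fails; recursion stops.
SUM(i) = 7 + 22 + 67 + 202 + 607 + 1822 = 2727.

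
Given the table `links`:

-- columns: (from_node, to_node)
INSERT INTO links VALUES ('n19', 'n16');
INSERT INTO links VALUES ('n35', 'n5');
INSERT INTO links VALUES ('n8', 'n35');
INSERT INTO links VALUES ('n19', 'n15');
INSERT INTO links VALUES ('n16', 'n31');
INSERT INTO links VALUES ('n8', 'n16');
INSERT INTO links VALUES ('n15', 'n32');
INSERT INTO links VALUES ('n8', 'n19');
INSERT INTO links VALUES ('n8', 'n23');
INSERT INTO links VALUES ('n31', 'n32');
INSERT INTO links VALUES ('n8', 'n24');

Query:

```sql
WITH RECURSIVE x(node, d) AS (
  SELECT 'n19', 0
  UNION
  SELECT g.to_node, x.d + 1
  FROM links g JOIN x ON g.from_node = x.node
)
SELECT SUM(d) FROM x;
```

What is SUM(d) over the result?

9

Base: (n19, d=0).
Iteration 1: edges from {n19} -> (n15, d=1), (n16, d=1).
Iteration 2: edges from {n15,n16} -> (n31, d=2), (n32, d=2).
Iteration 3: edges from {n31,n32} -> (n32, d=3).
Iteration 4: no outgoing edges from {n32}; recursion stops.
SUM(d) = 0 + 1 + 1 + 2 + 2 + 3 = 9.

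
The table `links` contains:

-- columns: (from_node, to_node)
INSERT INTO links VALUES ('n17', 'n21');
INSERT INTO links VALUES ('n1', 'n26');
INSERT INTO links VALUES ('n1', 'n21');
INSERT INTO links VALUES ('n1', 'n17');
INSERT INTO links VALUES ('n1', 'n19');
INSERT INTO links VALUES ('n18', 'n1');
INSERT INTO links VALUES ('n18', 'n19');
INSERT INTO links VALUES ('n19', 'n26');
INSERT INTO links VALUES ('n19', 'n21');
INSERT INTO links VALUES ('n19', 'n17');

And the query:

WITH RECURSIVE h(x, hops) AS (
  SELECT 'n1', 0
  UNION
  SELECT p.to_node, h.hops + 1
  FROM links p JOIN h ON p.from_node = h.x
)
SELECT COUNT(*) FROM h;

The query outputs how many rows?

Base: (n1, hops=0).
Iteration 1: edges from {n1} -> (n17, hops=1), (n19, hops=1), (n21, hops=1), (n26, hops=1).
Iteration 2: edges from {n17,n19,n21,n26} -> (n17, hops=2), (n21, hops=2), (n26, hops=2). [UNION drops 1 duplicate row(s)]
Iteration 3: edges from {n17,n21,n26} -> (n21, hops=3).
Iteration 4: no outgoing edges from {n21}; recursion stops.
Total rows emitted: 9.

9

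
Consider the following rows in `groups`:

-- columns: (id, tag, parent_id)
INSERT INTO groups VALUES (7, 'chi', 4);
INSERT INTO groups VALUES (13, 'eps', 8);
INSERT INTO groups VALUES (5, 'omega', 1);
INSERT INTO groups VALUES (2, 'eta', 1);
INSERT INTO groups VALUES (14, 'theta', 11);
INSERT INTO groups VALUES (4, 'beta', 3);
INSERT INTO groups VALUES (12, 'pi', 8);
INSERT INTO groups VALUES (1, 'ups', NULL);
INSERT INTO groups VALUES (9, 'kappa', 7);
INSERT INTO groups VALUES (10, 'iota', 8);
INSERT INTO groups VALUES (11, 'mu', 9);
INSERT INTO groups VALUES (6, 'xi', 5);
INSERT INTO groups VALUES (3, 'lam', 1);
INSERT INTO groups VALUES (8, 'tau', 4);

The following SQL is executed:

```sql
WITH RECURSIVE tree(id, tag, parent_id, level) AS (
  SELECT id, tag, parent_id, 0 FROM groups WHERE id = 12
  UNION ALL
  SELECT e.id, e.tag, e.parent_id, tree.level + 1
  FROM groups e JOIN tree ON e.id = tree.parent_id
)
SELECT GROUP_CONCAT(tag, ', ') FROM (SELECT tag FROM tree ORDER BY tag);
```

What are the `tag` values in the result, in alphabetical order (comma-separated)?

beta, lam, pi, tau, ups

Base: id=12 (pi), parent_id=8, level 0.
Iteration 1: join on id=8 -> tau (id 8, parent_id=4, level 1).
Iteration 2: join on id=4 -> beta (id 4, parent_id=3, level 2).
Iteration 3: join on id=3 -> lam (id 3, parent_id=1, level 3).
Iteration 4: join on id=1 -> ups (id 1, parent_id=NULL, level 4).
Iteration 5: parent_id is NULL; no match; recursion stops.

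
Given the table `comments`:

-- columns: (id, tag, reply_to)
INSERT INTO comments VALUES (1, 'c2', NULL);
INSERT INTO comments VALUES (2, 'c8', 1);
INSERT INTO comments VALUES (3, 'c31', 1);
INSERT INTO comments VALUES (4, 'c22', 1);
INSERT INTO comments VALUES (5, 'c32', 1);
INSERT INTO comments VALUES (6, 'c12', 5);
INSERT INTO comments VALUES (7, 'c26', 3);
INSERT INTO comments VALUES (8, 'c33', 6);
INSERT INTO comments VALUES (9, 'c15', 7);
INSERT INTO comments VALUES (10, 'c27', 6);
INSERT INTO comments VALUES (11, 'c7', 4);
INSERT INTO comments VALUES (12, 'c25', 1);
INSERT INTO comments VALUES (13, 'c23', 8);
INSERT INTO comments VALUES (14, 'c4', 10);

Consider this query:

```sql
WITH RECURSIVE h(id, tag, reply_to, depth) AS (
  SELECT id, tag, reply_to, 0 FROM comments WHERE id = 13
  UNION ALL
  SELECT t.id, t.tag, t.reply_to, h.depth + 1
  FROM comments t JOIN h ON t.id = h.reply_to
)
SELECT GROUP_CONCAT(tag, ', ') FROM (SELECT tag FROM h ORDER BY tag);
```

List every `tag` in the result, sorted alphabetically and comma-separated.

Base: id=13 (c23), reply_to=8, depth 0.
Iteration 1: join on id=8 -> c33 (id 8, reply_to=6, depth 1).
Iteration 2: join on id=6 -> c12 (id 6, reply_to=5, depth 2).
Iteration 3: join on id=5 -> c32 (id 5, reply_to=1, depth 3).
Iteration 4: join on id=1 -> c2 (id 1, reply_to=NULL, depth 4).
Iteration 5: reply_to is NULL; no match; recursion stops.

c12, c2, c23, c32, c33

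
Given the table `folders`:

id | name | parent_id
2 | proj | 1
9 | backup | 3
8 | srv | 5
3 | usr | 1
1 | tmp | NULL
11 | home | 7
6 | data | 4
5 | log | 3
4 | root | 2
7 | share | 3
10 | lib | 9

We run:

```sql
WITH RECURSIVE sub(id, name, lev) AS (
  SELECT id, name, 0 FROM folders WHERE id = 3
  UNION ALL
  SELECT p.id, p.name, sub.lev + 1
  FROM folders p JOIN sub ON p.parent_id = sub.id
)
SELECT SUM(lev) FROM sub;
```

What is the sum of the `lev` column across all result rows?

9

Base: id=3 (usr) at lev 0.
Iteration 1: rows with parent_id in {3} -> log (id 5, lev 1), share (id 7, lev 1), backup (id 9, lev 1).
Iteration 2: rows with parent_id in {5,7,9} -> srv (id 8, lev 2), lib (id 10, lev 2), home (id 11, lev 2).
Iteration 3: no rows with parent_id in {8,10,11}; recursion stops.
SUM(lev) = 0 + 1 + 1 + 1 + 2 + 2 + 2 = 9.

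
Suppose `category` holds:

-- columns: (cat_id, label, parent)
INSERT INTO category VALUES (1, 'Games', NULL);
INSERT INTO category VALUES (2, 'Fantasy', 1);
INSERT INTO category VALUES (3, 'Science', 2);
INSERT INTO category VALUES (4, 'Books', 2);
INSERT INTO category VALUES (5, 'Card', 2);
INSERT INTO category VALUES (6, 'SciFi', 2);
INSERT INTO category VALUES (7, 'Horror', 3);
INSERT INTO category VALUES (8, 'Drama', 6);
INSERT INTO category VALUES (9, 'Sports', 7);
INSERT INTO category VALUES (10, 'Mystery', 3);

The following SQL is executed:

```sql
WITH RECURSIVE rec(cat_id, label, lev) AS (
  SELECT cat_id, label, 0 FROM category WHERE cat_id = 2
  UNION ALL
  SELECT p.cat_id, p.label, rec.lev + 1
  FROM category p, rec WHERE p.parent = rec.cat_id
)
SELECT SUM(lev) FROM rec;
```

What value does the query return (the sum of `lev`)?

13

Base: cat_id=2 (Fantasy) at lev 0.
Iteration 1: rows with parent in {2} -> Science (id 3, lev 1), Books (id 4, lev 1), Card (id 5, lev 1), SciFi (id 6, lev 1).
Iteration 2: rows with parent in {3,4,5,6} -> Horror (id 7, lev 2), Drama (id 8, lev 2), Mystery (id 10, lev 2).
Iteration 3: rows with parent in {7,8,10} -> Sports (id 9, lev 3).
Iteration 4: no rows with parent in {9}; recursion stops.
SUM(lev) = 0 + 1 + 1 + 1 + 1 + 2 + 2 + 2 + 3 = 13.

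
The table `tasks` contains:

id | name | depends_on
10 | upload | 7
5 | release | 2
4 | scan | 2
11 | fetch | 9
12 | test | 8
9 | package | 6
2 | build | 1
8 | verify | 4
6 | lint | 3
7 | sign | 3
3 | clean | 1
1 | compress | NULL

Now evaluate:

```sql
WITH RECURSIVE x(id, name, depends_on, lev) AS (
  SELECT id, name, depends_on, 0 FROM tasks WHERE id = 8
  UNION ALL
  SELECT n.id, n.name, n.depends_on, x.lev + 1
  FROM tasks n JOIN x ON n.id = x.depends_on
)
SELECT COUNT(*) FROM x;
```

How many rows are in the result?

4

Base: id=8 (verify), depends_on=4, lev 0.
Iteration 1: join on id=4 -> scan (id 4, depends_on=2, lev 1).
Iteration 2: join on id=2 -> build (id 2, depends_on=1, lev 2).
Iteration 3: join on id=1 -> compress (id 1, depends_on=NULL, lev 3).
Iteration 4: depends_on is NULL; no match; recursion stops.
Total rows emitted: 4.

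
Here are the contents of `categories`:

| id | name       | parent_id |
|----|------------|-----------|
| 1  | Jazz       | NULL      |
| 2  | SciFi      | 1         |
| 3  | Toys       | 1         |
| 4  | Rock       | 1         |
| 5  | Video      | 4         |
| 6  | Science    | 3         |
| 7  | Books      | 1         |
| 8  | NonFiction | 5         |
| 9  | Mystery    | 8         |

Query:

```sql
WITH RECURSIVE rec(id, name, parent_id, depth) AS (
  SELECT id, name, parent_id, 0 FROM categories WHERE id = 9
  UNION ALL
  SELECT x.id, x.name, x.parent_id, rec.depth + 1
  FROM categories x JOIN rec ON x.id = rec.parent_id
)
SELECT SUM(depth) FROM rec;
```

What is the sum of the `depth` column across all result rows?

10

Base: id=9 (Mystery), parent_id=8, depth 0.
Iteration 1: join on id=8 -> NonFiction (id 8, parent_id=5, depth 1).
Iteration 2: join on id=5 -> Video (id 5, parent_id=4, depth 2).
Iteration 3: join on id=4 -> Rock (id 4, parent_id=1, depth 3).
Iteration 4: join on id=1 -> Jazz (id 1, parent_id=NULL, depth 4).
Iteration 5: parent_id is NULL; no match; recursion stops.
SUM(depth) = 0 + 1 + 2 + 3 + 4 = 10.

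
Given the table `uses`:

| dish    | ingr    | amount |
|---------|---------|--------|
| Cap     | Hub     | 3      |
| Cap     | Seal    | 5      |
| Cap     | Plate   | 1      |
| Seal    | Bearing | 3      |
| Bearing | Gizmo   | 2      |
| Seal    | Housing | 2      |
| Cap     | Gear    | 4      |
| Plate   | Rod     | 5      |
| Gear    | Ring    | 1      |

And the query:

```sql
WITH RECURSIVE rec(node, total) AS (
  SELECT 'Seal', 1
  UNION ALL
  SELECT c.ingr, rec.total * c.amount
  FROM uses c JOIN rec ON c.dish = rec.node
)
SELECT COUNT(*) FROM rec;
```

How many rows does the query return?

4

Base: (Seal, total=1).
Iteration 1: components of {Seal} -> Bearing = 1*3 = 3, Housing = 1*2 = 2.
Iteration 2: components of {Bearing,Housing} -> Gizmo = 3*2 = 6.
Iteration 3: no further components; recursion stops.
Total rows emitted: 4.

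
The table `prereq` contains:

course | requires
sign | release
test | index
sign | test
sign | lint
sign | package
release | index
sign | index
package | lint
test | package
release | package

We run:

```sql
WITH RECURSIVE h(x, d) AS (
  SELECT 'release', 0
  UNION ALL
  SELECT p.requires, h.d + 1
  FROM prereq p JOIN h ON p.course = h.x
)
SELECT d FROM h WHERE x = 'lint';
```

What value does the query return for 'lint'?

2

Base: (release, d=0).
Iteration 1: edges from {release} -> (index, d=1), (package, d=1).
Iteration 2: edges from {index,package} -> (lint, d=2).
Iteration 3: no outgoing edges from {lint}; recursion stops.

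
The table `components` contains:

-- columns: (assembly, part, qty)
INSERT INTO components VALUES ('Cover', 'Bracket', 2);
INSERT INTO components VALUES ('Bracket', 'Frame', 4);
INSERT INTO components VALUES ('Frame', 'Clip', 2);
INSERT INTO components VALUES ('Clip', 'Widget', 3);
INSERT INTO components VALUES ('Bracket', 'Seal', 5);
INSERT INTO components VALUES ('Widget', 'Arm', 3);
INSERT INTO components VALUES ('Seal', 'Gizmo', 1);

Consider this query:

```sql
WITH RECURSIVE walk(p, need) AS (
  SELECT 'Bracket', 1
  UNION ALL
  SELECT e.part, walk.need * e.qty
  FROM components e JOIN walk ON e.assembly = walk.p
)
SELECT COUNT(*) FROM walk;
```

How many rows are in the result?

Base: (Bracket, need=1).
Iteration 1: components of {Bracket} -> Frame = 1*4 = 4, Seal = 1*5 = 5.
Iteration 2: components of {Frame,Seal} -> Clip = 4*2 = 8, Gizmo = 5*1 = 5.
Iteration 3: components of {Clip,Gizmo} -> Widget = 8*3 = 24.
Iteration 4: components of {Widget} -> Arm = 24*3 = 72.
Iteration 5: no further components; recursion stops.
Total rows emitted: 7.

7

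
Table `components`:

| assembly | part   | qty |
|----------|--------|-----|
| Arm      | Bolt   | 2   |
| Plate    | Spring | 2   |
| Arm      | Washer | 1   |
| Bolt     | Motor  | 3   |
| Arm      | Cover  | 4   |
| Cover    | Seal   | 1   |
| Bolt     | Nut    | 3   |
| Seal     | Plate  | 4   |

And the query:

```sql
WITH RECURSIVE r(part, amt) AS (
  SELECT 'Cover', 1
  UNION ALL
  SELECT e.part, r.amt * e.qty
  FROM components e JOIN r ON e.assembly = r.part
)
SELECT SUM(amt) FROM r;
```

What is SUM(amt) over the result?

Base: (Cover, amt=1).
Iteration 1: components of {Cover} -> Seal = 1*1 = 1.
Iteration 2: components of {Seal} -> Plate = 1*4 = 4.
Iteration 3: components of {Plate} -> Spring = 4*2 = 8.
Iteration 4: no further components; recursion stops.
SUM(amt) = 1 + 1 + 4 + 8 = 14.

14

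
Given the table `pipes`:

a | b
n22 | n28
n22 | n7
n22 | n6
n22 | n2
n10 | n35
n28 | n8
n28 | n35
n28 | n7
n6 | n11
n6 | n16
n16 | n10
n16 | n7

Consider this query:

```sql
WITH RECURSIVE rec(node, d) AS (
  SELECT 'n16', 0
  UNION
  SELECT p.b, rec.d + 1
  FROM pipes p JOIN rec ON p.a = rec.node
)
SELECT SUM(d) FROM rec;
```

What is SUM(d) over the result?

4

Base: (n16, d=0).
Iteration 1: edges from {n16} -> (n10, d=1), (n7, d=1).
Iteration 2: edges from {n10,n7} -> (n35, d=2).
Iteration 3: no outgoing edges from {n35}; recursion stops.
SUM(d) = 0 + 1 + 1 + 2 = 4.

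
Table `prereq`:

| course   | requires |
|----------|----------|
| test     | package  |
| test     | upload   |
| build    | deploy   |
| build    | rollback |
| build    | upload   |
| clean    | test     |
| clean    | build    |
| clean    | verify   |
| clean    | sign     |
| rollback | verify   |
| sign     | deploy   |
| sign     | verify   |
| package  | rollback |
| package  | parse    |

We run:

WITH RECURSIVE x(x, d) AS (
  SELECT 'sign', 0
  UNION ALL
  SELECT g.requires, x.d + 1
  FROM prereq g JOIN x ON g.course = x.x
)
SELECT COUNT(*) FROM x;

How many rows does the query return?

3

Base: (sign, d=0).
Iteration 1: edges from {sign} -> (deploy, d=1), (verify, d=1).
Iteration 2: no outgoing edges from {deploy,verify}; recursion stops.
Total rows emitted: 3.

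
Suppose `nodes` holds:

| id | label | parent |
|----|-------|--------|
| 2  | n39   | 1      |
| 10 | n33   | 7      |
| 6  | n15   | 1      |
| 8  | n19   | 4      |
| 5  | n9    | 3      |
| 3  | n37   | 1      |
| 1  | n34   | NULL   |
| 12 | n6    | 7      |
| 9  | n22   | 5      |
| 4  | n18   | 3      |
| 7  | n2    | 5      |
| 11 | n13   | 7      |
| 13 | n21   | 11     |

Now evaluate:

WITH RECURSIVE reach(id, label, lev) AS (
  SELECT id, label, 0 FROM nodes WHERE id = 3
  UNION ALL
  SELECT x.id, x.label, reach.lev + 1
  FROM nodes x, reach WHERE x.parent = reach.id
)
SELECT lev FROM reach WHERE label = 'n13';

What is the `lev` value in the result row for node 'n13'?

3

Base: id=3 (n37) at lev 0.
Iteration 1: rows with parent in {3} -> n18 (id 4, lev 1), n9 (id 5, lev 1).
Iteration 2: rows with parent in {4,5} -> n2 (id 7, lev 2), n19 (id 8, lev 2), n22 (id 9, lev 2).
Iteration 3: rows with parent in {7,8,9} -> n33 (id 10, lev 3), n13 (id 11, lev 3), n6 (id 12, lev 3).
Iteration 4: rows with parent in {10,11,12} -> n21 (id 13, lev 4).
Iteration 5: no rows with parent in {13}; recursion stops.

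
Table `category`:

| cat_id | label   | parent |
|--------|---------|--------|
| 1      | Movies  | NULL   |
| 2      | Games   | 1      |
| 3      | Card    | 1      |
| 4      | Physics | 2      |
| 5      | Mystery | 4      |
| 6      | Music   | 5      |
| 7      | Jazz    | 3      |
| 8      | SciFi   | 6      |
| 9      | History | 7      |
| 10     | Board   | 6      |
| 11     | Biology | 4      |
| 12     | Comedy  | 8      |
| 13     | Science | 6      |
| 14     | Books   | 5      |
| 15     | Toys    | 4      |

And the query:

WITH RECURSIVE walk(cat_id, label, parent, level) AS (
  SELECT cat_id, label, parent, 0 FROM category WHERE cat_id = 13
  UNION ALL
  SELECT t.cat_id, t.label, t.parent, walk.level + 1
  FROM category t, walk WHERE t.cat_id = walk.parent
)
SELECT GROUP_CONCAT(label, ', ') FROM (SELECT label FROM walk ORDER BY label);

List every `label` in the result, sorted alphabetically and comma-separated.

Base: cat_id=13 (Science), parent=6, level 0.
Iteration 1: join on cat_id=6 -> Music (id 6, parent=5, level 1).
Iteration 2: join on cat_id=5 -> Mystery (id 5, parent=4, level 2).
Iteration 3: join on cat_id=4 -> Physics (id 4, parent=2, level 3).
Iteration 4: join on cat_id=2 -> Games (id 2, parent=1, level 4).
Iteration 5: join on cat_id=1 -> Movies (id 1, parent=NULL, level 5).
Iteration 6: parent is NULL; no match; recursion stops.

Games, Movies, Music, Mystery, Physics, Science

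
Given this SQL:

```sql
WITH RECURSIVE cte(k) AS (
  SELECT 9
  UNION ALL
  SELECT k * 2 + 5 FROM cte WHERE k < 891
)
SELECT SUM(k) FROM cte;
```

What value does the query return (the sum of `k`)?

Base: k=9.
Iteration 1: 9 < 891 holds -> k = 9 * 2 + 5 = 23.
Iteration 2: 23 < 891 holds -> k = 23 * 2 + 5 = 51.
Iteration 3: 51 < 891 holds -> k = 51 * 2 + 5 = 107.
Iteration 4: 107 < 891 holds -> k = 107 * 2 + 5 = 219.
Iteration 5: 219 < 891 holds -> k = 219 * 2 + 5 = 443.
Iteration 6: 443 < 891 holds -> k = 443 * 2 + 5 = 891.
Iteration 7: 891 < 891 fails; recursion stops.
SUM(k) = 9 + 23 + 51 + 107 + 219 + 443 + 891 = 1743.

1743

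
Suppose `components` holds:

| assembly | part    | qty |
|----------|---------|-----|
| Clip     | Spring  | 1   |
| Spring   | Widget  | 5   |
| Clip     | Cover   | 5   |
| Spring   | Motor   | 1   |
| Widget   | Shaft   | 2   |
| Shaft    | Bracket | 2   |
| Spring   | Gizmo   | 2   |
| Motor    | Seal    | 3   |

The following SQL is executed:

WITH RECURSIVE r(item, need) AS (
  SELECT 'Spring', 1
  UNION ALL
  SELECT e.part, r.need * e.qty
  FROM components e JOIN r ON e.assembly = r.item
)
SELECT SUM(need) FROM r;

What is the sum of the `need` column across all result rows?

Base: (Spring, need=1).
Iteration 1: components of {Spring} -> Gizmo = 1*2 = 2, Motor = 1*1 = 1, Widget = 1*5 = 5.
Iteration 2: components of {Gizmo,Motor,Widget} -> Seal = 1*3 = 3, Shaft = 5*2 = 10.
Iteration 3: components of {Seal,Shaft} -> Bracket = 10*2 = 20.
Iteration 4: no further components; recursion stops.
SUM(need) = 1 + 5 + 1 + 2 + 10 + 3 + 20 = 42.

42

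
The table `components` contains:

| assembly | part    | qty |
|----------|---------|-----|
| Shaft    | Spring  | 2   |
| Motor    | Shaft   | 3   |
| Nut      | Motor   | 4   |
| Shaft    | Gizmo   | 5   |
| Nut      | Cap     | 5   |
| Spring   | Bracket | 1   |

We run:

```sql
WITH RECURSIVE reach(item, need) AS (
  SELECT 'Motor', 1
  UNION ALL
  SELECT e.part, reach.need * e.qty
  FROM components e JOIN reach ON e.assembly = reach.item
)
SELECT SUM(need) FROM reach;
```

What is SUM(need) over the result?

31

Base: (Motor, need=1).
Iteration 1: components of {Motor} -> Shaft = 1*3 = 3.
Iteration 2: components of {Shaft} -> Gizmo = 3*5 = 15, Spring = 3*2 = 6.
Iteration 3: components of {Gizmo,Spring} -> Bracket = 6*1 = 6.
Iteration 4: no further components; recursion stops.
SUM(need) = 1 + 3 + 15 + 6 + 6 = 31.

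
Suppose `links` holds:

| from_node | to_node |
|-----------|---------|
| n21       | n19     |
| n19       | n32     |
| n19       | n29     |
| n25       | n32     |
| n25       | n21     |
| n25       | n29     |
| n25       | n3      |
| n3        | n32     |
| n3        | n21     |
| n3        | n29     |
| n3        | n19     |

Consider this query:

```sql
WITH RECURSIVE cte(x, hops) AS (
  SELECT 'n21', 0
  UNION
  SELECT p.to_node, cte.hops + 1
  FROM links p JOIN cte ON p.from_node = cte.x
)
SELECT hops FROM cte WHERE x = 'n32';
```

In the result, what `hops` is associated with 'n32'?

2

Base: (n21, hops=0).
Iteration 1: edges from {n21} -> (n19, hops=1).
Iteration 2: edges from {n19} -> (n29, hops=2), (n32, hops=2).
Iteration 3: no outgoing edges from {n29,n32}; recursion stops.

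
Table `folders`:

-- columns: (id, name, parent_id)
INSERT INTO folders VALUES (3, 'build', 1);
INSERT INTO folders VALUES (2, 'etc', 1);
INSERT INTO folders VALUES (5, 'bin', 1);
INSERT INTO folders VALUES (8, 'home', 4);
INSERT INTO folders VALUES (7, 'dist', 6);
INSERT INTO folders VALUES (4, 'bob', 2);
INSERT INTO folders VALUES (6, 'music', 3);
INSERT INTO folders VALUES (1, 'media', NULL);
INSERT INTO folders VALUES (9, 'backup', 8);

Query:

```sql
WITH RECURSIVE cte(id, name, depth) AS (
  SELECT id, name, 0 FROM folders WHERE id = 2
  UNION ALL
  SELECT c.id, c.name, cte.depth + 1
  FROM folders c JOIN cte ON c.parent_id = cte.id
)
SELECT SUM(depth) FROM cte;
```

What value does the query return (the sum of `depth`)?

6

Base: id=2 (etc) at depth 0.
Iteration 1: rows with parent_id in {2} -> bob (id 4, depth 1).
Iteration 2: rows with parent_id in {4} -> home (id 8, depth 2).
Iteration 3: rows with parent_id in {8} -> backup (id 9, depth 3).
Iteration 4: no rows with parent_id in {9}; recursion stops.
SUM(depth) = 0 + 1 + 2 + 3 = 6.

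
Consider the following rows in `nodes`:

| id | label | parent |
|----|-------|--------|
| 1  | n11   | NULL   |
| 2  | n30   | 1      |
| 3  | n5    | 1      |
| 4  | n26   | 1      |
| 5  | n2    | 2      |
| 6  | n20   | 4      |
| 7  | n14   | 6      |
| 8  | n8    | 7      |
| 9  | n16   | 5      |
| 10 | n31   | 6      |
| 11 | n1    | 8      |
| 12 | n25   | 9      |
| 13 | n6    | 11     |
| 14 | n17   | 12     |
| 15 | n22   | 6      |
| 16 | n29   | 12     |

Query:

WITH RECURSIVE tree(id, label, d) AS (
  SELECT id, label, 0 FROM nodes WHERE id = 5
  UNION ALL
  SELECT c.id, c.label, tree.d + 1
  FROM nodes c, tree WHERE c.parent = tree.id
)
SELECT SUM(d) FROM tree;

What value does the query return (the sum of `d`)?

9

Base: id=5 (n2) at d 0.
Iteration 1: rows with parent in {5} -> n16 (id 9, d 1).
Iteration 2: rows with parent in {9} -> n25 (id 12, d 2).
Iteration 3: rows with parent in {12} -> n17 (id 14, d 3), n29 (id 16, d 3).
Iteration 4: no rows with parent in {14,16}; recursion stops.
SUM(d) = 0 + 1 + 2 + 3 + 3 = 9.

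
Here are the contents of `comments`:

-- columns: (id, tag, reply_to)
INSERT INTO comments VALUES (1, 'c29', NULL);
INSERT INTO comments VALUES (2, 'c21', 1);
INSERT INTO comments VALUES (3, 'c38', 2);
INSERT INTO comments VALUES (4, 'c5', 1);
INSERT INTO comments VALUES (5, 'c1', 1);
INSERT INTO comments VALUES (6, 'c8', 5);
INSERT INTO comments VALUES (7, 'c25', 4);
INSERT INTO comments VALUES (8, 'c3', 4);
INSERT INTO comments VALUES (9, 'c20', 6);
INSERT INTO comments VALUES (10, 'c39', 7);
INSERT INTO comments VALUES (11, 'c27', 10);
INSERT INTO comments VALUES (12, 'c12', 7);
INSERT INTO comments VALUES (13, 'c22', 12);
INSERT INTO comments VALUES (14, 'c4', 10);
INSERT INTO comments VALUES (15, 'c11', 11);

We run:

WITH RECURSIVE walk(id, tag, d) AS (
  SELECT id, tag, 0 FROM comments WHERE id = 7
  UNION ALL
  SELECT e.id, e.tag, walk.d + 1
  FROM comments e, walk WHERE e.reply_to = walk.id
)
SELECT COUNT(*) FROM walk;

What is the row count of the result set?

Base: id=7 (c25) at d 0.
Iteration 1: rows with reply_to in {7} -> c39 (id 10, d 1), c12 (id 12, d 1).
Iteration 2: rows with reply_to in {10,12} -> c27 (id 11, d 2), c22 (id 13, d 2), c4 (id 14, d 2).
Iteration 3: rows with reply_to in {11,13,14} -> c11 (id 15, d 3).
Iteration 4: no rows with reply_to in {15}; recursion stops.
Total rows emitted: 7.

7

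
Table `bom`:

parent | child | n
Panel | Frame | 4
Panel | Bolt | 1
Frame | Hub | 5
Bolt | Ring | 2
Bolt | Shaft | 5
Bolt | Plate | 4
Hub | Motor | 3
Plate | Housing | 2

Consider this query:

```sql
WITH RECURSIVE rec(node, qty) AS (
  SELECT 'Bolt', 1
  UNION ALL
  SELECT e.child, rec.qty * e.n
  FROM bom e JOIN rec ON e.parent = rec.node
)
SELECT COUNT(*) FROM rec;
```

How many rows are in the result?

Base: (Bolt, qty=1).
Iteration 1: components of {Bolt} -> Plate = 1*4 = 4, Ring = 1*2 = 2, Shaft = 1*5 = 5.
Iteration 2: components of {Plate,Ring,Shaft} -> Housing = 4*2 = 8.
Iteration 3: no further components; recursion stops.
Total rows emitted: 5.

5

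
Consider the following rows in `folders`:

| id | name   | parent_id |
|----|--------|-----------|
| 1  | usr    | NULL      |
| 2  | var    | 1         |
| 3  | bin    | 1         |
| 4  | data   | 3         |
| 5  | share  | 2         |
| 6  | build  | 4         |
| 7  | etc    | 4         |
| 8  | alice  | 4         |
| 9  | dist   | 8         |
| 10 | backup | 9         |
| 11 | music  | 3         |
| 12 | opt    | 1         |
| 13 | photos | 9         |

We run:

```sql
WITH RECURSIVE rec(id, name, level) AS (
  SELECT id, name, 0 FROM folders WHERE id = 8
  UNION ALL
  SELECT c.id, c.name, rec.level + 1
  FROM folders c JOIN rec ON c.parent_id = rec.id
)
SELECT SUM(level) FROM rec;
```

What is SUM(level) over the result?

5

Base: id=8 (alice) at level 0.
Iteration 1: rows with parent_id in {8} -> dist (id 9, level 1).
Iteration 2: rows with parent_id in {9} -> backup (id 10, level 2), photos (id 13, level 2).
Iteration 3: no rows with parent_id in {10,13}; recursion stops.
SUM(level) = 0 + 1 + 2 + 2 = 5.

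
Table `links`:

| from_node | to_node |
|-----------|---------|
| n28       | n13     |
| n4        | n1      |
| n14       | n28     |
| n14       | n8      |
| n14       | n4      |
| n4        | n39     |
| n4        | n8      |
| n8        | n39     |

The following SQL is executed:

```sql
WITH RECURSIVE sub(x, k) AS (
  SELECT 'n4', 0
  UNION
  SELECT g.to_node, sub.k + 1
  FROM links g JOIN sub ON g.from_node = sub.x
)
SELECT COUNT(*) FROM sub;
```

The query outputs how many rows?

Base: (n4, k=0).
Iteration 1: edges from {n4} -> (n1, k=1), (n39, k=1), (n8, k=1).
Iteration 2: edges from {n1,n39,n8} -> (n39, k=2).
Iteration 3: no outgoing edges from {n39}; recursion stops.
Total rows emitted: 5.

5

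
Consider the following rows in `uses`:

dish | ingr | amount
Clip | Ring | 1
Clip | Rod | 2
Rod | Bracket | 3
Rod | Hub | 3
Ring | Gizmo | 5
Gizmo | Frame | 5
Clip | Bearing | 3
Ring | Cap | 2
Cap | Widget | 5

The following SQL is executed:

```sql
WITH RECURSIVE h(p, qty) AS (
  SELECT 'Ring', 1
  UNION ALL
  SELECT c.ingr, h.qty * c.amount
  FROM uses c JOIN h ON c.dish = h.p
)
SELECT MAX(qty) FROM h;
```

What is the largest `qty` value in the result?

25

Base: (Ring, qty=1).
Iteration 1: components of {Ring} -> Cap = 1*2 = 2, Gizmo = 1*5 = 5.
Iteration 2: components of {Cap,Gizmo} -> Frame = 5*5 = 25, Widget = 2*5 = 10.
Iteration 3: no further components; recursion stops.
qty values: 1, 5, 2, 25, 10; the maximum is 25.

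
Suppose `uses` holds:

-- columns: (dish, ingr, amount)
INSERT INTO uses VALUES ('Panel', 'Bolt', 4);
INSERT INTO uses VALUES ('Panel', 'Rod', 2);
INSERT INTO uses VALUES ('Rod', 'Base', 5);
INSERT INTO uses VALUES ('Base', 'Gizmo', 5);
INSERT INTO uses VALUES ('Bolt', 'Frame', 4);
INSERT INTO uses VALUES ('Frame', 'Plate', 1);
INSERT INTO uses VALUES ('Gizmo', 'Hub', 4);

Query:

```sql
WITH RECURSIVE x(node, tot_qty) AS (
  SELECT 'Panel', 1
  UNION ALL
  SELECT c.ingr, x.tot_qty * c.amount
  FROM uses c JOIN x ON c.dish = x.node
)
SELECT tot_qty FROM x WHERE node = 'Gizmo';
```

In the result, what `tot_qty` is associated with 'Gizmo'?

Base: (Panel, tot_qty=1).
Iteration 1: components of {Panel} -> Bolt = 1*4 = 4, Rod = 1*2 = 2.
Iteration 2: components of {Bolt,Rod} -> Base = 2*5 = 10, Frame = 4*4 = 16.
Iteration 3: components of {Base,Frame} -> Gizmo = 10*5 = 50, Plate = 16*1 = 16.
Iteration 4: components of {Gizmo,Plate} -> Hub = 50*4 = 200.
Iteration 5: no further components; recursion stops.

50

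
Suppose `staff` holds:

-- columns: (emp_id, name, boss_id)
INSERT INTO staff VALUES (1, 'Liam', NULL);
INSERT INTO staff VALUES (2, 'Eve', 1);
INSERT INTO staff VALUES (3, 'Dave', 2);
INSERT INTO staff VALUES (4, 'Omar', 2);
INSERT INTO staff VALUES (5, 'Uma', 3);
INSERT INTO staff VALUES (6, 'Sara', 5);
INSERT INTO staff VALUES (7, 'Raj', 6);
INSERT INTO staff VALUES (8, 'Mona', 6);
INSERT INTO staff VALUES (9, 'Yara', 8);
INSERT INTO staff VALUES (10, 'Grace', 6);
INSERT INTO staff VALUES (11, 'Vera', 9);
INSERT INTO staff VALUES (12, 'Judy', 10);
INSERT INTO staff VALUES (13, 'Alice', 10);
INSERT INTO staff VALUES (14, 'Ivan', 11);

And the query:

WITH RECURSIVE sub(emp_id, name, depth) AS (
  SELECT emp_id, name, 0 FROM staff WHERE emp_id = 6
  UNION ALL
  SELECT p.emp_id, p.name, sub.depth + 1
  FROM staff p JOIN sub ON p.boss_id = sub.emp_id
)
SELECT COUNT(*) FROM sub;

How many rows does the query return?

9

Base: emp_id=6 (Sara) at depth 0.
Iteration 1: rows with boss_id in {6} -> Raj (id 7, depth 1), Mona (id 8, depth 1), Grace (id 10, depth 1).
Iteration 2: rows with boss_id in {7,8,10} -> Yara (id 9, depth 2), Judy (id 12, depth 2), Alice (id 13, depth 2).
Iteration 3: rows with boss_id in {9,12,13} -> Vera (id 11, depth 3).
Iteration 4: rows with boss_id in {11} -> Ivan (id 14, depth 4).
Iteration 5: no rows with boss_id in {14}; recursion stops.
Total rows emitted: 9.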